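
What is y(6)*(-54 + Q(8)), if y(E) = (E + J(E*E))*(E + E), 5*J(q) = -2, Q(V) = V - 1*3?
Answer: -16464/5 ≈ -3292.8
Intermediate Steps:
Q(V) = -3 + V (Q(V) = V - 3 = -3 + V)
J(q) = -⅖ (J(q) = (⅕)*(-2) = -⅖)
y(E) = 2*E*(-⅖ + E) (y(E) = (E - ⅖)*(E + E) = (-⅖ + E)*(2*E) = 2*E*(-⅖ + E))
y(6)*(-54 + Q(8)) = ((⅖)*6*(-2 + 5*6))*(-54 + (-3 + 8)) = ((⅖)*6*(-2 + 30))*(-54 + 5) = ((⅖)*6*28)*(-49) = (336/5)*(-49) = -16464/5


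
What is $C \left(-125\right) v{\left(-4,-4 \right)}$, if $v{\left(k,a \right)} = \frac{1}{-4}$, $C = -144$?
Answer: $-4500$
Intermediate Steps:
$v{\left(k,a \right)} = - \frac{1}{4}$
$C \left(-125\right) v{\left(-4,-4 \right)} = \left(-144\right) \left(-125\right) \left(- \frac{1}{4}\right) = 18000 \left(- \frac{1}{4}\right) = -4500$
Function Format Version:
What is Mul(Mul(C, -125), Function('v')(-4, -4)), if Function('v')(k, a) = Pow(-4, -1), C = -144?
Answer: -4500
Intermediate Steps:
Function('v')(k, a) = Rational(-1, 4)
Mul(Mul(C, -125), Function('v')(-4, -4)) = Mul(Mul(-144, -125), Rational(-1, 4)) = Mul(18000, Rational(-1, 4)) = -4500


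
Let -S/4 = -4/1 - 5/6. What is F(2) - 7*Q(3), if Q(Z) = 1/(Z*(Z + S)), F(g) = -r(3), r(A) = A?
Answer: -208/67 ≈ -3.1045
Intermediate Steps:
F(g) = -3 (F(g) = -1*3 = -3)
S = 58/3 (S = -4*(-4/1 - 5/6) = -4*(-4*1 - 5*1/6) = -4*(-4 - 5/6) = -4*(-29/6) = 58/3 ≈ 19.333)
Q(Z) = 1/(Z*(58/3 + Z)) (Q(Z) = 1/(Z*(Z + 58/3)) = 1/(Z*(58/3 + Z)))
F(2) - 7*Q(3) = -3 - 21/(3*(58 + 3*3)) = -3 - 21/(3*(58 + 9)) = -3 - 21/(3*67) = -3 - 7*1/67 = -3 - 7/67 = -208/67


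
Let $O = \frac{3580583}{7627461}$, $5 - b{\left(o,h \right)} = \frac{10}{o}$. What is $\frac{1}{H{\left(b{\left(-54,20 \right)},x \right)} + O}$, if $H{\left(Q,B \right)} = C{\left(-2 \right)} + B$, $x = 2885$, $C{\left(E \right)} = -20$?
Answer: $\frac{7627461}{21856256348} \approx 0.00034898$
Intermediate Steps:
$b{\left(o,h \right)} = 5 - \frac{10}{o}$
$H{\left(Q,B \right)} = -20 + B$
$O = \frac{3580583}{7627461}$ ($O = 3580583 \cdot \frac{1}{7627461} = \frac{3580583}{7627461} \approx 0.46943$)
$\frac{1}{H{\left(b{\left(-54,20 \right)},x \right)} + O} = \frac{1}{\left(-20 + 2885\right) + \frac{3580583}{7627461}} = \frac{1}{2865 + \frac{3580583}{7627461}} = \frac{1}{\frac{21856256348}{7627461}} = \frac{7627461}{21856256348}$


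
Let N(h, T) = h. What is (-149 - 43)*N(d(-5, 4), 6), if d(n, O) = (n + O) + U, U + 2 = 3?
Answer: 0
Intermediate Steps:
U = 1 (U = -2 + 3 = 1)
d(n, O) = 1 + O + n (d(n, O) = (n + O) + 1 = (O + n) + 1 = 1 + O + n)
(-149 - 43)*N(d(-5, 4), 6) = (-149 - 43)*(1 + 4 - 5) = -192*0 = 0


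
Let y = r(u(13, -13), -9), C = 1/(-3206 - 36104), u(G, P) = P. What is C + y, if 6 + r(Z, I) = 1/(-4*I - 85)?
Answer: -11596499/1926190 ≈ -6.0204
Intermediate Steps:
r(Z, I) = -6 + 1/(-85 - 4*I) (r(Z, I) = -6 + 1/(-4*I - 85) = -6 + 1/(-85 - 4*I))
C = -1/39310 (C = 1/(-39310) = -1/39310 ≈ -2.5439e-5)
y = -295/49 (y = (-511 - 24*(-9))/(85 + 4*(-9)) = (-511 + 216)/(85 - 36) = -295/49 ≈ -6.0204)
C + y = -1/39310 - 295/49 = -11596499/1926190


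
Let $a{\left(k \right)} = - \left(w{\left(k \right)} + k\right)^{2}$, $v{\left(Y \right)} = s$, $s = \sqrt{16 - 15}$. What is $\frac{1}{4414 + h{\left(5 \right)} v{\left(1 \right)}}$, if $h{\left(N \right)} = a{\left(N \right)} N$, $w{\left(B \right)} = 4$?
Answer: $\frac{1}{4009} \approx 0.00024944$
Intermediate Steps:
$s = 1$ ($s = \sqrt{1} = 1$)
$v{\left(Y \right)} = 1$
$a{\left(k \right)} = - \left(4 + k\right)^{2}$
$h{\left(N \right)} = - N \left(4 + N\right)^{2}$ ($h{\left(N \right)} = - \left(4 + N\right)^{2} N = - N \left(4 + N\right)^{2}$)
$\frac{1}{4414 + h{\left(5 \right)} v{\left(1 \right)}} = \frac{1}{4414 + \left(-1\right) 5 \left(4 + 5\right)^{2} \cdot 1} = \frac{1}{4414 + \left(-1\right) 5 \cdot 9^{2} \cdot 1} = \frac{1}{4414 + \left(-1\right) 5 \cdot 81 \cdot 1} = \frac{1}{4414 - 405} = \frac{1}{4009}$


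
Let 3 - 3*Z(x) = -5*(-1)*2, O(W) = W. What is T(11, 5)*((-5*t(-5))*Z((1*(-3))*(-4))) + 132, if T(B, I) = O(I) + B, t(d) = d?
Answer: -2404/3 ≈ -801.33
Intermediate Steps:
Z(x) = -7/3 (Z(x) = 1 - (-5*(-1))*2/3 = 1 - 5*2/3 = 1 - ⅓*10 = 1 - 10/3 = -7/3)
T(B, I) = B + I (T(B, I) = I + B = B + I)
T(11, 5)*((-5*t(-5))*Z((1*(-3))*(-4))) + 132 = (11 + 5)*(-5*(-5)*(-7/3)) + 132 = 16*(25*(-7/3)) + 132 = 16*(-175/3) + 132 = -2800/3 + 132 = -2404/3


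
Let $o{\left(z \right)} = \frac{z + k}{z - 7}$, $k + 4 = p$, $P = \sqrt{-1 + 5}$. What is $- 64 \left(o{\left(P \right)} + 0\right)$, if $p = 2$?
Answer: $0$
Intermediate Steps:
$P = 2$ ($P = \sqrt{4} = 2$)
$k = -2$ ($k = -4 + 2 = -2$)
$o{\left(z \right)} = \frac{-2 + z}{-7 + z}$ ($o{\left(z \right)} = \frac{z - 2}{z - 7} = \frac{-2 + z}{-7 + z}$)
$- 64 \left(o{\left(P \right)} + 0\right) = - 64 \left(\frac{-2 + 2}{-7 + 2} + 0\right) = - 64 \left(\frac{1}{-5} \cdot 0 + 0\right) = - 64 \left(\left(- \frac{1}{5}\right) 0 + 0\right) = - 64 \left(0 + 0\right) = \left(-64\right) 0 = 0$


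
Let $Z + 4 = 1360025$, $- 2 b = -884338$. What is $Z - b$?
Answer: $917852$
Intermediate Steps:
$b = 442169$ ($b = \left(- \frac{1}{2}\right) \left(-884338\right) = 442169$)
$Z = 1360021$ ($Z = -4 + 1360025 = 1360021$)
$Z - b = 1360021 - 442169 = 917852$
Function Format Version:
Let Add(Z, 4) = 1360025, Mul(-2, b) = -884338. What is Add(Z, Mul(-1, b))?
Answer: 917852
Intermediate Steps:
b = 442169 (b = Mul(Rational(-1, 2), -884338) = 442169)
Z = 1360021 (Z = Add(-4, 1360025) = 1360021)
Add(Z, Mul(-1, b)) = Add(1360021, Mul(-1, 442169)) = Add(1360021, -442169) = 917852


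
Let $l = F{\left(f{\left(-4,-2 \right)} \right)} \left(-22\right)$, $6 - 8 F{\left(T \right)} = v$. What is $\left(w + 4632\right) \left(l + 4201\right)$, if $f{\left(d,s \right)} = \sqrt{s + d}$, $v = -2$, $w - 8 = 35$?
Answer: $19536825$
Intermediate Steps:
$w = 43$ ($w = 8 + 35 = 43$)
$f{\left(d,s \right)} = \sqrt{d + s}$
$F{\left(T \right)} = 1$ ($F{\left(T \right)} = \frac{3}{4} - - \frac{1}{4} = \frac{3}{4} + \frac{1}{4} = 1$)
$l = -22$ ($l = 1 \left(-22\right) = -22$)
$\left(w + 4632\right) \left(l + 4201\right) = \left(43 + 4632\right) \left(-22 + 4201\right) = 4675 \cdot 4179 = 19536825$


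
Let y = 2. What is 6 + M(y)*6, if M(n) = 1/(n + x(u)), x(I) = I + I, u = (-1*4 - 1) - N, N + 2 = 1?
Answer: 5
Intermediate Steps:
N = -1 (N = -2 + 1 = -1)
u = -4 (u = (-1*4 - 1) - 1*(-1) = (-4 - 1) + 1 = -5 + 1 = -4)
x(I) = 2*I
M(n) = 1/(-8 + n) (M(n) = 1/(n + 2*(-4)) = 1/(n - 8) = 1/(-8 + n))
6 + M(y)*6 = 6 + 6/(-8 + 2) = 6 + 6/(-6) = 6 - ⅙*6 = 6 - 1 = 5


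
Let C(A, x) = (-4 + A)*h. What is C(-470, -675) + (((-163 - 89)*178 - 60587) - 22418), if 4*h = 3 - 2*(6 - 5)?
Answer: -255959/2 ≈ -1.2798e+5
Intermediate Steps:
h = ¼ (h = (3 - 2*(6 - 5))/4 = (3 - 2*1)/4 = (3 - 2)/4 = (¼)*1 = ¼ ≈ 0.25000)
C(A, x) = -1 + A/4 (C(A, x) = (-4 + A)*(¼) = -1 + A/4)
C(-470, -675) + (((-163 - 89)*178 - 60587) - 22418) = (-1 + (¼)*(-470)) + (((-163 - 89)*178 - 60587) - 22418) = (-1 - 235/2) + ((-252*178 - 60587) - 22418) = -237/2 + ((-44856 - 60587) - 22418) = -237/2 + (-105443 - 22418) = -237/2 - 127861 = -255959/2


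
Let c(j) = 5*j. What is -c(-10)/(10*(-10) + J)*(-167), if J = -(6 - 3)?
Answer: 8350/103 ≈ 81.068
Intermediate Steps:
J = -3 (J = -1*3 = -3)
-c(-10)/(10*(-10) + J)*(-167) = -(5*(-10))/(10*(-10) - 3)*(-167) = --50/(-100 - 3)*(-167) = --50/(-103)*(-167) = -(-1/103*(-50))*(-167) = -50*(-167)/103 = -1*(-8350/103) = 8350/103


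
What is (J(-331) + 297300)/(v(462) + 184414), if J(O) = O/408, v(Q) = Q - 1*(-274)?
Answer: 121298069/75541200 ≈ 1.6057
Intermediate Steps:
v(Q) = 274 + Q (v(Q) = Q + 274 = 274 + Q)
J(O) = O/408 (J(O) = O*(1/408) = O/408)
(J(-331) + 297300)/(v(462) + 184414) = ((1/408)*(-331) + 297300)/((274 + 462) + 184414) = (-331/408 + 297300)/(736 + 184414) = (121298069/408)/185150 = (121298069/408)*(1/185150) = 121298069/75541200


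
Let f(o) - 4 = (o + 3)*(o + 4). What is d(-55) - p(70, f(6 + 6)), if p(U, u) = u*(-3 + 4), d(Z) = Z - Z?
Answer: -244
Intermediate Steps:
f(o) = 4 + (3 + o)*(4 + o) (f(o) = 4 + (o + 3)*(o + 4) = 4 + (3 + o)*(4 + o))
d(Z) = 0
p(U, u) = u (p(U, u) = u*1 = u)
d(-55) - p(70, f(6 + 6)) = 0 - (16 + (6 + 6)**2 + 7*(6 + 6)) = 0 - (16 + 12**2 + 7*12) = 0 - (16 + 144 + 84) = 0 - 1*244 = 0 - 244 = -244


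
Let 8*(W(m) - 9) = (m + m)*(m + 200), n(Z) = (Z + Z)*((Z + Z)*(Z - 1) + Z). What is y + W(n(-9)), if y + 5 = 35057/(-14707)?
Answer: 2960950438/1337 ≈ 2.2146e+6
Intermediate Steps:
n(Z) = 2*Z*(Z + 2*Z*(-1 + Z)) (n(Z) = (2*Z)*((2*Z)*(-1 + Z) + Z) = (2*Z)*(2*Z*(-1 + Z) + Z) = (2*Z)*(Z + 2*Z*(-1 + Z)) = 2*Z*(Z + 2*Z*(-1 + Z)))
y = -9872/1337 (y = -5 + 35057/(-14707) = -5 + 35057*(-1/14707) = -5 - 3187/1337 = -9872/1337 ≈ -7.3837)
W(m) = 9 + m*(200 + m)/4 (W(m) = 9 + ((m + m)*(m + 200))/8 = 9 + ((2*m)*(200 + m))/8 = 9 + (2*m*(200 + m))/8 = 9 + m*(200 + m)/4)
y + W(n(-9)) = -9872/1337 + (9 + 50*((-9)²*(-2 + 4*(-9))) + ((-9)²*(-2 + 4*(-9)))²/4) = -9872/1337 + (9 + 50*(81*(-2 - 36)) + (81*(-2 - 36))²/4) = -9872/1337 + (9 + 50*(81*(-38)) + (81*(-38))²/4) = -9872/1337 + (9 + 50*(-3078) + (¼)*(-3078)²) = -9872/1337 + (9 - 153900 + (¼)*9474084) = -9872/1337 + (9 - 153900 + 2368521) = -9872/1337 + 2214630 = 2960950438/1337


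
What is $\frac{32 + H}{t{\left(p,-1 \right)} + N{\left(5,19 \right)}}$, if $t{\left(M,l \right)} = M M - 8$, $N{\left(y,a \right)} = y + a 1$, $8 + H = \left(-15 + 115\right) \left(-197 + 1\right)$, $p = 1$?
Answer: $- \frac{19576}{17} \approx -1151.5$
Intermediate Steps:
$H = -19608$ ($H = -8 + \left(-15 + 115\right) \left(-197 + 1\right) = -8 + 100 \left(-196\right) = -8 - 19600 = -19608$)
$N{\left(y,a \right)} = a + y$ ($N{\left(y,a \right)} = y + a = a + y$)
$t{\left(M,l \right)} = -8 + M^{2}$ ($t{\left(M,l \right)} = M^{2} - 8 = -8 + M^{2}$)
$\frac{32 + H}{t{\left(p,-1 \right)} + N{\left(5,19 \right)}} = \frac{32 - 19608}{\left(-8 + 1^{2}\right) + \left(19 + 5\right)} = - \frac{19576}{\left(-8 + 1\right) + 24} = - \frac{19576}{-7 + 24} = - \frac{19576}{17}$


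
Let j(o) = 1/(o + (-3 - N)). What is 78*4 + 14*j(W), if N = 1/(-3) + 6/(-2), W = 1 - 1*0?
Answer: 645/2 ≈ 322.50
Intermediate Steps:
W = 1 (W = 1 + 0 = 1)
N = -10/3 (N = 1*(-1/3) + 6*(-1/2) = -1/3 - 3 = -10/3 ≈ -3.3333)
j(o) = 1/(1/3 + o) (j(o) = 1/(o + (-3 - 1*(-10/3))) = 1/(o + (-3 + 10/3)) = 1/(o + 1/3) = 1/(1/3 + o))
78*4 + 14*j(W) = 78*4 + 14*(3/(1 + 3*1)) = 312 + 14*(3/(1 + 3)) = 312 + 14*(3/4) = 312 + 21/2 = 645/2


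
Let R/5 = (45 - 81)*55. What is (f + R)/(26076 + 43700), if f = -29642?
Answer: -19771/34888 ≈ -0.56670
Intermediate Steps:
R = -9900 (R = 5*((45 - 81)*55) = 5*(-36*55) = 5*(-1980) = -9900)
(f + R)/(26076 + 43700) = (-29642 - 9900)/(26076 + 43700) = -39542/69776 = -39542*1/69776 = -19771/34888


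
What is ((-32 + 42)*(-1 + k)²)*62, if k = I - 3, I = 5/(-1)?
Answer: 50220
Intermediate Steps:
I = -5 (I = 5*(-1) = -5)
k = -8 (k = -5 - 3 = -8)
((-32 + 42)*(-1 + k)²)*62 = ((-32 + 42)*(-1 - 8)²)*62 = (10*(-9)²)*62 = (10*81)*62 = 810*62 = 50220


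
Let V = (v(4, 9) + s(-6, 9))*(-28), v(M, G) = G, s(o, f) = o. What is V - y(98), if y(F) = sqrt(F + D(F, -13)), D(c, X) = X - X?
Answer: -84 - 7*sqrt(2) ≈ -93.900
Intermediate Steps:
D(c, X) = 0
y(F) = sqrt(F) (y(F) = sqrt(F + 0) = sqrt(F))
V = -84 (V = (9 - 6)*(-28) = 3*(-28) = -84)
V - y(98) = -84 - sqrt(98) = -84 - 7*sqrt(2)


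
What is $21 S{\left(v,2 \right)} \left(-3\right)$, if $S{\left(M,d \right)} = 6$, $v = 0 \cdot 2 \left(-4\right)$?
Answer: $-378$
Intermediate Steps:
$v = 0$ ($v = 0 \left(-4\right) = 0$)
$21 S{\left(v,2 \right)} \left(-3\right) = 21 \cdot 6 \left(-3\right) = 21 \left(-18\right) = -378$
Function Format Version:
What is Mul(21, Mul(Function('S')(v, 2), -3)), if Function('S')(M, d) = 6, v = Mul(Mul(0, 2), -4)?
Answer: -378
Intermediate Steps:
v = 0 (v = Mul(0, -4) = 0)
Mul(21, Mul(Function('S')(v, 2), -3)) = Mul(21, Mul(6, -3)) = Mul(21, -18) = -378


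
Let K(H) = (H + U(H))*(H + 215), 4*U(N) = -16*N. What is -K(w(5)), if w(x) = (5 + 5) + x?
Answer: 10350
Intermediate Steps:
U(N) = -4*N (U(N) = (-16*N)/4 = -4*N)
w(x) = 10 + x
K(H) = -3*H*(215 + H) (K(H) = (H - 4*H)*(H + 215) = (-3*H)*(215 + H) = -3*H*(215 + H))
-K(w(5)) = -3*(10 + 5)*(-215 - (10 + 5)) = -3*15*(-215 - 1*15) = -3*15*(-215 - 15) = -3*15*(-230) = -1*(-10350) = 10350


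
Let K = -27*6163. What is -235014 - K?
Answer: -68613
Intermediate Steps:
K = -166401
-235014 - K = -235014 - 1*(-166401) = -235014 + 166401 = -68613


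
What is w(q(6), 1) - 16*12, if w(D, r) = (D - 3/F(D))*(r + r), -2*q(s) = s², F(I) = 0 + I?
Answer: -683/3 ≈ -227.67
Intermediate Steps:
F(I) = I
q(s) = -s²/2
w(D, r) = 2*r*(D - 3/D) (w(D, r) = (D - 3/D)*(r + r) = (D - 3/D)*(2*r) = 2*r*(D - 3/D))
w(q(6), 1) - 16*12 = 2*1*(-3 + (-½*6²)²)/(-½*6²) - 16*12 = 2*1*(-3 + (-½*36)²)/(-½*36) - 192 = 2*1*(-3 + (-18)²)/(-18) - 192 = 2*1*(-1/18)*(-3 + 324) - 192 = 2*1*(-1/18)*321 - 192 = -107/3 - 192 = -683/3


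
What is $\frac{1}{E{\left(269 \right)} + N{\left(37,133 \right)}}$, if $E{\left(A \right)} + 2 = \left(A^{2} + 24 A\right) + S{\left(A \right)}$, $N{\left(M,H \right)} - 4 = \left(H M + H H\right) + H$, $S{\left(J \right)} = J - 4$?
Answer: $\frac{1}{101827} \approx 9.8206 \cdot 10^{-6}$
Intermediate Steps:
$S{\left(J \right)} = -4 + J$ ($S{\left(J \right)} = J - 4 = -4 + J$)
$N{\left(M,H \right)} = 4 + H + H^{2} + H M$ ($N{\left(M,H \right)} = 4 + \left(\left(H M + H H\right) + H\right) = 4 + \left(\left(H M + H^{2}\right) + H\right) = 4 + \left(\left(H^{2} + H M\right) + H\right) = 4 + \left(H + H^{2} + H M\right) = 4 + H + H^{2} + H M$)
$E{\left(A \right)} = -6 + A^{2} + 25 A$ ($E{\left(A \right)} = -2 + \left(\left(A^{2} + 24 A\right) + \left(-4 + A\right)\right) = -2 + \left(-4 + A^{2} + 25 A\right) = -6 + A^{2} + 25 A$)
$\frac{1}{E{\left(269 \right)} + N{\left(37,133 \right)}} = \frac{1}{\left(-6 + 269^{2} + 25 \cdot 269\right) + \left(4 + 133 + 133^{2} + 133 \cdot 37\right)} = \frac{1}{\left(-6 + 72361 + 6725\right) + \left(4 + 133 + 17689 + 4921\right)} = \frac{1}{79080 + 22747} = \frac{1}{101827}$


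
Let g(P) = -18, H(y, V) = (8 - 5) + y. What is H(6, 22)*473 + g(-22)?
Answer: 4239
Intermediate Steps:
H(y, V) = 3 + y
H(6, 22)*473 + g(-22) = (3 + 6)*473 - 18 = 9*473 - 18 = 4257 - 18 = 4239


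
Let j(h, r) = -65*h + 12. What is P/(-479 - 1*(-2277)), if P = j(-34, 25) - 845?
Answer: 1377/1798 ≈ 0.76585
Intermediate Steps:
j(h, r) = 12 - 65*h
P = 1377 (P = (12 - 65*(-34)) - 845 = (12 + 2210) - 845 = 2222 - 845 = 1377)
P/(-479 - 1*(-2277)) = 1377/(-479 - 1*(-2277)) = 1377/(-479 + 2277) = 1377/1798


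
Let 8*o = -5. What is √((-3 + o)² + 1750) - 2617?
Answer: -2617 + √112841/8 ≈ -2575.0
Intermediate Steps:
o = -5/8 (o = (⅛)*(-5) = -5/8 ≈ -0.62500)
√((-3 + o)² + 1750) - 2617 = √((-3 - 5/8)² + 1750) - 2617 = √((-29/8)² + 1750) - 2617 = √(841/64 + 1750) - 2617 = √(112841/64) - 2617 = √112841/8 - 2617 = -2617 + √112841/8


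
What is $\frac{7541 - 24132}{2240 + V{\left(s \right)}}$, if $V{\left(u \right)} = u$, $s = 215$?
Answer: $- \frac{16591}{2455} \approx -6.758$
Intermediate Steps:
$\frac{7541 - 24132}{2240 + V{\left(s \right)}} = \frac{7541 - 24132}{2240 + 215} = \frac{7541 - 24132}{2455} = \left(-16591\right) \frac{1}{2455} = - \frac{16591}{2455}$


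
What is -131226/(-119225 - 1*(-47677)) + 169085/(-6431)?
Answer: -5626889587/230062594 ≈ -24.458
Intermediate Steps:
-131226/(-119225 - 1*(-47677)) + 169085/(-6431) = -131226/(-119225 + 47677) + 169085*(-1/6431) = -131226/(-71548) - 169085/6431 = -131226*(-1/71548) - 169085/6431 = 65613/35774 - 169085/6431 = -5626889587/230062594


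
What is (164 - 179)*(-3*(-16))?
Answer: -720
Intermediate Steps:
(164 - 179)*(-3*(-16)) = -15*48 = -720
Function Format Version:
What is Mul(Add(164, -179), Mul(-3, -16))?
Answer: -720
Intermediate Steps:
Mul(Add(164, -179), Mul(-3, -16)) = Mul(-15, 48) = -720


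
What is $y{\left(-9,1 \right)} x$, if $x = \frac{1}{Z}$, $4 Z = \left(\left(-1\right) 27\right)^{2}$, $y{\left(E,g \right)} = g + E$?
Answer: $- \frac{32}{729} \approx -0.043896$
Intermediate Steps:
$y{\left(E,g \right)} = E + g$
$Z = \frac{729}{4}$ ($Z = \frac{\left(\left(-1\right) 27\right)^{2}}{4} = \frac{\left(-27\right)^{2}}{4} = \frac{1}{4} \cdot 729 = \frac{729}{4} \approx 182.25$)
$x = \frac{4}{729}$ ($x = \frac{1}{\frac{729}{4}} = \frac{4}{729} \approx 0.005487$)
$y{\left(-9,1 \right)} x = \left(-9 + 1\right) \frac{4}{729} = \left(-8\right) \frac{4}{729} = - \frac{32}{729}$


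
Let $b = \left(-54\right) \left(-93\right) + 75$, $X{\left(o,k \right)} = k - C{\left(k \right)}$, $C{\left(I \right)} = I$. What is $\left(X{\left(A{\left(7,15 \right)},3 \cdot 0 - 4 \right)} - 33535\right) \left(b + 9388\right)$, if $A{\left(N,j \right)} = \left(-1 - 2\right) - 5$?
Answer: $-485754475$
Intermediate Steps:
$A{\left(N,j \right)} = -8$ ($A{\left(N,j \right)} = -3 - 5 = -8$)
$X{\left(o,k \right)} = 0$ ($X{\left(o,k \right)} = k - k = 0$)
$b = 5097$ ($b = 5022 + 75 = 5097$)
$\left(X{\left(A{\left(7,15 \right)},3 \cdot 0 - 4 \right)} - 33535\right) \left(b + 9388\right) = \left(0 - 33535\right) \left(5097 + 9388\right) = \left(-33535\right) 14485 = -485754475$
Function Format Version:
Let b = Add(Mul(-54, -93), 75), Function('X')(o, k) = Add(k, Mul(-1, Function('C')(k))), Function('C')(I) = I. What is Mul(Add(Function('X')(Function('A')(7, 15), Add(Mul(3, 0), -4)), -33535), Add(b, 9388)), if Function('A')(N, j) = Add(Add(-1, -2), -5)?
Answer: -485754475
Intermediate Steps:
Function('A')(N, j) = -8 (Function('A')(N, j) = Add(-3, -5) = -8)
Function('X')(o, k) = 0 (Function('X')(o, k) = Add(k, Mul(-1, k)) = 0)
b = 5097 (b = Add(5022, 75) = 5097)
Mul(Add(Function('X')(Function('A')(7, 15), Add(Mul(3, 0), -4)), -33535), Add(b, 9388)) = Mul(Add(0, -33535), Add(5097, 9388)) = Mul(-33535, 14485) = -485754475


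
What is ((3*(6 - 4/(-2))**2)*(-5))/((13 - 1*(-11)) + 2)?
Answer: -480/13 ≈ -36.923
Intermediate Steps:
((3*(6 - 4/(-2))**2)*(-5))/((13 - 1*(-11)) + 2) = ((3*(6 - 4*(-1/2))**2)*(-5))/((13 + 11) + 2) = ((3*(6 + 2)**2)*(-5))/(24 + 2) = ((3*8**2)*(-5))/26 = ((3*64)*(-5))/26 = (192*(-5))/26 = (1/26)*(-960) = -480/13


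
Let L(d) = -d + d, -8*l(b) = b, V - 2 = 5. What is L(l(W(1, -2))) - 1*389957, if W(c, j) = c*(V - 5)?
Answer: -389957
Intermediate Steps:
V = 7 (V = 2 + 5 = 7)
W(c, j) = 2*c (W(c, j) = c*(7 - 5) = c*2 = 2*c)
l(b) = -b/8
L(d) = 0
L(l(W(1, -2))) - 1*389957 = 0 - 1*389957 = 0 - 389957 = -389957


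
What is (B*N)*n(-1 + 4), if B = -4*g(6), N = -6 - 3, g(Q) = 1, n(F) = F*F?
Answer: 324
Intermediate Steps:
n(F) = F²
N = -9
B = -4 (B = -4*1 = -4)
(B*N)*n(-1 + 4) = (-4*(-9))*(-1 + 4)² = 36*3² = 36*9 = 324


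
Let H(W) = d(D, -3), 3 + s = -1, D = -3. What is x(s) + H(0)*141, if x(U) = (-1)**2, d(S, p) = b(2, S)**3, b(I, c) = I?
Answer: 1129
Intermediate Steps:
s = -4 (s = -3 - 1 = -4)
d(S, p) = 8 (d(S, p) = 2**3 = 8)
H(W) = 8
x(U) = 1
x(s) + H(0)*141 = 1 + 8*141 = 1 + 1128 = 1129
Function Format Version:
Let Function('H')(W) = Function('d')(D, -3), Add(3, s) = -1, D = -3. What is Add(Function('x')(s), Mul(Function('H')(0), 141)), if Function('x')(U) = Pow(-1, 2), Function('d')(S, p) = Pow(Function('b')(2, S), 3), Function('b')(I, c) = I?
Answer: 1129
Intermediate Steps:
s = -4 (s = Add(-3, -1) = -4)
Function('d')(S, p) = 8 (Function('d')(S, p) = Pow(2, 3) = 8)
Function('H')(W) = 8
Function('x')(U) = 1
Add(Function('x')(s), Mul(Function('H')(0), 141)) = Add(1, Mul(8, 141)) = Add(1, 1128) = 1129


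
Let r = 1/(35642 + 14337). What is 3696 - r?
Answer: 184722383/49979 ≈ 3696.0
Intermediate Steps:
r = 1/49979 ≈ 2.0008e-5
3696 - r = 3696 - 1*1/49979 = 3696 - 1/49979 = 184722383/49979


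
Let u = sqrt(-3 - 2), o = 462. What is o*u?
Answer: 462*I*sqrt(5) ≈ 1033.1*I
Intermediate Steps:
u = I*sqrt(5) (u = sqrt(-5) = I*sqrt(5) ≈ 2.2361*I)
o*u = 462*(I*sqrt(5)) = 462*I*sqrt(5)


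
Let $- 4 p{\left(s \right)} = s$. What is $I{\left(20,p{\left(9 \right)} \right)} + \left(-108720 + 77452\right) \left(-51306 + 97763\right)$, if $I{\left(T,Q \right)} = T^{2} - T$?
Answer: $-1452617096$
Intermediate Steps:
$p{\left(s \right)} = - \frac{s}{4}$
$I{\left(20,p{\left(9 \right)} \right)} + \left(-108720 + 77452\right) \left(-51306 + 97763\right) = 20 \left(-1 + 20\right) + \left(-108720 + 77452\right) \left(-51306 + 97763\right) = 20 \cdot 19 - 1452617476 = 380 - 1452617476 = -1452617096$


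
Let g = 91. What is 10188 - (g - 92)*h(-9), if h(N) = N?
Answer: 10179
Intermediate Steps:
10188 - (g - 92)*h(-9) = 10188 - (91 - 92)*(-9) = 10188 - (-1)*(-9) = 10188 - 1*9 = 10188 - 9 = 10179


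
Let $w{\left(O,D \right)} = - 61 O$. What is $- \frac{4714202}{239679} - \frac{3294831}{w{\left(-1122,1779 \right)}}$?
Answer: $- \frac{33707612501}{497094246} \approx -67.809$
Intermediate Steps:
$- \frac{4714202}{239679} - \frac{3294831}{w{\left(-1122,1779 \right)}} = - \frac{4714202}{239679} - \frac{3294831}{\left(-61\right) \left(-1122\right)} = \left(-4714202\right) \frac{1}{239679} - \frac{3294831}{68442} = - \frac{4714202}{239679} - \frac{1098277}{22814} = - \frac{33707612501}{497094246}$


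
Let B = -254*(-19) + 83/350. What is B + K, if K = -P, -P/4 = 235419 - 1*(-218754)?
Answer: 637531383/350 ≈ 1.8215e+6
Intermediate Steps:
P = -1816692 (P = -4*(235419 - 1*(-218754)) = -4*(235419 + 218754) = -4*454173 = -1816692)
K = 1816692 (K = -1*(-1816692) = 1816692)
B = 1689183/350 (B = 4826 + 83*(1/350) = 4826 + 83/350 = 1689183/350 ≈ 4826.2)
B + K = 1689183/350 + 1816692 = 637531383/350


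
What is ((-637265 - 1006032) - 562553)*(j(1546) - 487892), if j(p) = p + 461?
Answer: 1071789427250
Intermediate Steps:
j(p) = 461 + p
((-637265 - 1006032) - 562553)*(j(1546) - 487892) = ((-637265 - 1006032) - 562553)*((461 + 1546) - 487892) = (-1643297 - 562553)*(2007 - 487892) = -2205850*(-485885) = 1071789427250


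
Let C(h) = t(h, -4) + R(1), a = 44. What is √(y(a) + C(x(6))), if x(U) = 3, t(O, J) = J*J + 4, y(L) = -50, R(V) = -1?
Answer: I*√31 ≈ 5.5678*I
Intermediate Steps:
t(O, J) = 4 + J² (t(O, J) = J² + 4 = 4 + J²)
C(h) = 19 (C(h) = (4 + (-4)²) - 1 = (4 + 16) - 1 = 20 - 1 = 19)
√(y(a) + C(x(6))) = √(-50 + 19) = √(-31) = I*√31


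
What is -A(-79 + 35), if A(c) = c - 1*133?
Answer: 177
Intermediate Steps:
A(c) = -133 + c (A(c) = c - 133 = -133 + c)
-A(-79 + 35) = -(-133 + (-79 + 35)) = -(-133 - 44) = -1*(-177) = 177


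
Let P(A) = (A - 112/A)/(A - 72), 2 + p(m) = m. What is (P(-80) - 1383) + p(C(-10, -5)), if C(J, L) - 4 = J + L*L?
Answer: -1037767/760 ≈ -1365.5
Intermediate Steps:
C(J, L) = 4 + J + L² (C(J, L) = 4 + (J + L*L) = 4 + (J + L²) = 4 + J + L²)
p(m) = -2 + m
P(A) = (A - 112/A)/(-72 + A)
(P(-80) - 1383) + p(C(-10, -5)) = ((-112 + (-80)²)/((-80)*(-72 - 80)) - 1383) + (-2 + (4 - 10 + (-5)²)) = (-1/80*(-112 + 6400)/(-152) - 1383) + (-2 + (4 - 10 + 25)) = (-1/80*(-1/152)*6288 - 1383) + (-2 + 19) = (393/760 - 1383) + 17 = -1050687/760 + 17 = -1037767/760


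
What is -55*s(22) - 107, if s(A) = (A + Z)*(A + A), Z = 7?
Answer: -70287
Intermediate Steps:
s(A) = 2*A*(7 + A) (s(A) = (A + 7)*(A + A) = (7 + A)*(2*A) = 2*A*(7 + A))
-55*s(22) - 107 = -110*22*(7 + 22) - 107 = -110*22*29 - 107 = -55*1276 - 107 = -70180 - 107 = -70287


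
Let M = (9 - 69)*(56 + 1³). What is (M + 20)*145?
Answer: -493000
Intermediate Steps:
M = -3420 (M = -60*(56 + 1) = -60*57 = -3420)
(M + 20)*145 = (-3420 + 20)*145 = -3400*145 = -493000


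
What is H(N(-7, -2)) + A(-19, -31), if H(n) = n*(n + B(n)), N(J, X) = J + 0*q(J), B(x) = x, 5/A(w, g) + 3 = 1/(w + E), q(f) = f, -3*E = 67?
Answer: 7226/75 ≈ 96.347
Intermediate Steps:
E = -67/3 (E = -⅓*67 = -67/3 ≈ -22.333)
A(w, g) = 5/(-3 + 1/(-67/3 + w)) (A(w, g) = 5/(-3 + 1/(w - 67/3)) = 5/(-3 + 1/(-67/3 + w)))
N(J, X) = J (N(J, X) = J + 0*J = J + 0 = J)
H(n) = 2*n² (H(n) = n*(n + n) = n*(2*n) = 2*n²)
H(N(-7, -2)) + A(-19, -31) = 2*(-7)² + 5*(67 - 3*(-19))/(3*(-68 + 3*(-19))) = 2*49 + 5*(67 + 57)/(3*(-68 - 57)) = 98 + (5/3)*124/(-125) = 98 + (5/3)*(-1/125)*124 = 98 - 124/75 = 7226/75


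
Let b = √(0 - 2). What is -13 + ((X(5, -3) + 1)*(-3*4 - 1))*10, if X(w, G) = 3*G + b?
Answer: 1027 - 130*I*√2 ≈ 1027.0 - 183.85*I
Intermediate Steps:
b = I*√2 (b = √(-2) = I*√2 ≈ 1.4142*I)
X(w, G) = 3*G + I*√2
-13 + ((X(5, -3) + 1)*(-3*4 - 1))*10 = -13 + (((3*(-3) + I*√2) + 1)*(-3*4 - 1))*10 = -13 + (((-9 + I*√2) + 1)*(-12 - 1))*10 = -13 + ((-8 + I*√2)*(-13))*10 = -13 + (104 - 13*I*√2)*10 = -13 + (1040 - 130*I*√2) = 1027 - 130*I*√2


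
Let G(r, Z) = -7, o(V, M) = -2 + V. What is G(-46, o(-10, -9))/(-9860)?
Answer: 7/9860 ≈ 0.00070994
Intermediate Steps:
G(-46, o(-10, -9))/(-9860) = -7/(-9860) = -7*(-1/9860) = 7/9860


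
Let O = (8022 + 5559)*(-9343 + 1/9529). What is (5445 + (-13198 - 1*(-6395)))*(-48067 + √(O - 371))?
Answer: 65274986 - 1358*I*√11521632453957665/9529 ≈ 6.5275e+7 - 1.5297e+7*I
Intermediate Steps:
O = -1209108906126/9529 (O = 13581*(-9343 + 1/9529) = 13581*(-89029446/9529) = -1209108906126/9529 ≈ -1.2689e+8)
(5445 + (-13198 - 1*(-6395)))*(-48067 + √(O - 371)) = (5445 + (-13198 - 1*(-6395)))*(-48067 + √(-1209108906126/9529 - 371)) = (5445 + (-13198 + 6395))*(-48067 + √(-1209112441385/9529)) = (5445 - 6803)*(-48067 + I*√11521632453957665/9529) = -1358*(-48067 + I*√11521632453957665/9529) = 65274986 - 1358*I*√11521632453957665/9529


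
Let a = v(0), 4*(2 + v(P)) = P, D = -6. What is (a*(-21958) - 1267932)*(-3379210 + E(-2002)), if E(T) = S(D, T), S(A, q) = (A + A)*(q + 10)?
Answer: 4106948228896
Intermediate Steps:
v(P) = -2 + P/4
a = -2 (a = -2 + (¼)*0 = -2 + 0 = -2)
S(A, q) = 2*A*(10 + q) (S(A, q) = (2*A)*(10 + q) = 2*A*(10 + q))
E(T) = -120 - 12*T (E(T) = 2*(-6)*(10 + T) = -120 - 12*T)
(a*(-21958) - 1267932)*(-3379210 + E(-2002)) = (-2*(-21958) - 1267932)*(-3379210 + (-120 - 12*(-2002))) = (43916 - 1267932)*(-3379210 + (-120 + 24024)) = -1224016*(-3379210 + 23904) = -1224016*(-3355306) = 4106948228896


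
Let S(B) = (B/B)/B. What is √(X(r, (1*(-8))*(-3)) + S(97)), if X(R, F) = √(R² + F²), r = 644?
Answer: √(97 + 37636*√25957)/97 ≈ 25.386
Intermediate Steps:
S(B) = 1/B
X(R, F) = √(F² + R²)
√(X(r, (1*(-8))*(-3)) + S(97)) = √(√(((1*(-8))*(-3))² + 644²) + 1/97) = √(√((-8*(-3))² + 414736) + 1/97) = √(√(24² + 414736) + 1/97) = √(√(576 + 414736) + 1/97) = √(√415312 + 1/97) = √(4*√25957 + 1/97) = √(1/97 + 4*√25957)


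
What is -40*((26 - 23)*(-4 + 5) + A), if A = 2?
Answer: -200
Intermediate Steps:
-40*((26 - 23)*(-4 + 5) + A) = -40*((26 - 23)*(-4 + 5) + 2) = -40*(3*1 + 2) = -40*(3 + 2) = -40*5 = -200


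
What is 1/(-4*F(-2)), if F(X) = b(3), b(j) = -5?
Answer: 1/20 ≈ 0.050000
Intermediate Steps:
F(X) = -5
1/(-4*F(-2)) = 1/(-4*(-5)) = 1/20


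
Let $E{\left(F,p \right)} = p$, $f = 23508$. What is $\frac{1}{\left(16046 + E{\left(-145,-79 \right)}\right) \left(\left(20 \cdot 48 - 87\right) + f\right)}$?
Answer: $\frac{1}{389291427} \approx 2.5688 \cdot 10^{-9}$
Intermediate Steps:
$\frac{1}{\left(16046 + E{\left(-145,-79 \right)}\right) \left(\left(20 \cdot 48 - 87\right) + f\right)} = \frac{1}{\left(16046 - 79\right) \left(\left(20 \cdot 48 - 87\right) + 23508\right)} = \frac{1}{15967 \left(\left(960 - 87\right) + 23508\right)} = \frac{1}{15967 \left(873 + 23508\right)} = \frac{1}{15967 \cdot 24381} = \frac{1}{389291427}$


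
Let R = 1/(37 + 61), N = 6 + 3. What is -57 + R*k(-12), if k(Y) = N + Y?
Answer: -5589/98 ≈ -57.031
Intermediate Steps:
N = 9
k(Y) = 9 + Y
R = 1/98 ≈ 0.010204
-57 + R*k(-12) = -57 + (9 - 12)/98 = -57 + (1/98)*(-3) = -57 - 3/98 = -5589/98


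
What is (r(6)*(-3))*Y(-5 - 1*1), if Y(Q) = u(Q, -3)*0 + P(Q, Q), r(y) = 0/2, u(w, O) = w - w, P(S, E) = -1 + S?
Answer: 0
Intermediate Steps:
u(w, O) = 0
r(y) = 0 (r(y) = 0*(½) = 0)
Y(Q) = -1 + Q (Y(Q) = 0*0 + (-1 + Q) = 0 + (-1 + Q) = -1 + Q)
(r(6)*(-3))*Y(-5 - 1*1) = (0*(-3))*(-1 + (-5 - 1*1)) = 0*(-1 + (-5 - 1)) = 0*(-1 - 6) = 0*(-7) = 0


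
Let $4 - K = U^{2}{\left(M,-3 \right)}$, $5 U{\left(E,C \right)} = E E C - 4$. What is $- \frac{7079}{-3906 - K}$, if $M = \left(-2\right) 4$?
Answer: $\frac{176975}{59334} \approx 2.9827$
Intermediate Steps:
$M = -8$
$U{\left(E,C \right)} = - \frac{4}{5} + \frac{C E^{2}}{5}$ ($U{\left(E,C \right)} = \frac{E E C - 4}{5} = \frac{E^{2} C - 4}{5} = \frac{C E^{2} - 4}{5} = \frac{-4 + C E^{2}}{5} = - \frac{4}{5} + \frac{C E^{2}}{5}$)
$K = - \frac{38316}{25}$ ($K = 4 - \left(- \frac{4}{5} + \frac{1}{5} \left(-3\right) \left(-8\right)^{2}\right)^{2} = 4 - \left(- \frac{4}{5} + \frac{1}{5} \left(-3\right) 64\right)^{2} = 4 - \left(- \frac{4}{5} - \frac{192}{5}\right)^{2} = 4 - \left(- \frac{196}{5}\right)^{2} = 4 - \frac{38416}{25} = - \frac{38316}{25} \approx -1532.6$)
$- \frac{7079}{-3906 - K} = - \frac{7079}{-3906 - - \frac{38316}{25}} = - \frac{7079}{-3906 + \frac{38316}{25}} = - \frac{7079}{- \frac{59334}{25}} = \left(-7079\right) \left(- \frac{25}{59334}\right) = \frac{176975}{59334}$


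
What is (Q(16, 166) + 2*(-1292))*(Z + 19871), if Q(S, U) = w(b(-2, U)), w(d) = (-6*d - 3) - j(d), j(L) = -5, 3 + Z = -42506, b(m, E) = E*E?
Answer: 3801327684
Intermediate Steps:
b(m, E) = E**2
Z = -42509 (Z = -3 - 42506 = -42509)
w(d) = 2 - 6*d (w(d) = (-6*d - 3) - 1*(-5) = (-3 - 6*d) + 5 = 2 - 6*d)
Q(S, U) = 2 - 6*U**2
(Q(16, 166) + 2*(-1292))*(Z + 19871) = ((2 - 6*166**2) + 2*(-1292))*(-42509 + 19871) = ((2 - 6*27556) - 2584)*(-22638) = ((2 - 165336) - 2584)*(-22638) = (-165334 - 2584)*(-22638) = -167918*(-22638) = 3801327684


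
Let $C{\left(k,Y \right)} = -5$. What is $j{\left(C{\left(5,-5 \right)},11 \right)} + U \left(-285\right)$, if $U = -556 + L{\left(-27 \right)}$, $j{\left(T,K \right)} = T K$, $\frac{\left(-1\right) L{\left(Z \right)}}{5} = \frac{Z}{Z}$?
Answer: $159830$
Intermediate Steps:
$L{\left(Z \right)} = -5$ ($L{\left(Z \right)} = - 5 \frac{Z}{Z} = \left(-5\right) 1 = -5$)
$j{\left(T,K \right)} = K T$
$U = -561$ ($U = -556 - 5 = -561$)
$j{\left(C{\left(5,-5 \right)},11 \right)} + U \left(-285\right) = 11 \left(-5\right) - -159885 = -55 + 159885 = 159830$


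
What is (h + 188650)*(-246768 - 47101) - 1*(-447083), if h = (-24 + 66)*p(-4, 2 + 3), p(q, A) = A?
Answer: -55499652257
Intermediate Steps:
h = 210 (h = (-24 + 66)*(2 + 3) = 42*5 = 210)
(h + 188650)*(-246768 - 47101) - 1*(-447083) = (210 + 188650)*(-246768 - 47101) - 1*(-447083) = 188860*(-293869) + 447083 = -55500099340 + 447083 = -55499652257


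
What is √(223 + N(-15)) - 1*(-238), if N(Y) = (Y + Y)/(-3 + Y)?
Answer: 238 + √2022/3 ≈ 252.99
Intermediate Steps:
N(Y) = 2*Y/(-3 + Y) (N(Y) = (2*Y)/(-3 + Y) = 2*Y/(-3 + Y))
√(223 + N(-15)) - 1*(-238) = √(223 + 2*(-15)/(-3 - 15)) - 1*(-238) = √(223 + 2*(-15)/(-18)) + 238 = √(223 + 2*(-15)*(-1/18)) + 238 = √(223 + 5/3) + 238 = √(674/3) + 238 = √2022/3 + 238 = 238 + √2022/3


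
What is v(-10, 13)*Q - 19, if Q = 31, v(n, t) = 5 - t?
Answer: -267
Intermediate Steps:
v(-10, 13)*Q - 19 = (5 - 1*13)*31 - 19 = (5 - 13)*31 - 19 = -8*31 - 19 = -248 - 19 = -267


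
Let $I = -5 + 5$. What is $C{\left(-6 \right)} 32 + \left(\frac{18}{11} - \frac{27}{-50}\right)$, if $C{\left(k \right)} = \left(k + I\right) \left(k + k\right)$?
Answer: $\frac{1268397}{550} \approx 2306.2$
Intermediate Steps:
$I = 0$
$C{\left(k \right)} = 2 k^{2}$ ($C{\left(k \right)} = \left(k + 0\right) \left(k + k\right) = k 2 k = 2 k^{2}$)
$C{\left(-6 \right)} 32 + \left(\frac{18}{11} - \frac{27}{-50}\right) = 2 \left(-6\right)^{2} \cdot 32 + \left(\frac{18}{11} - \frac{27}{-50}\right) = 2 \cdot 36 \cdot 32 + \left(18 \cdot \frac{1}{11} - - \frac{27}{50}\right) = 72 \cdot 32 + \left(\frac{18}{11} + \frac{27}{50}\right) = 2304 + \frac{1197}{550} = \frac{1268397}{550}$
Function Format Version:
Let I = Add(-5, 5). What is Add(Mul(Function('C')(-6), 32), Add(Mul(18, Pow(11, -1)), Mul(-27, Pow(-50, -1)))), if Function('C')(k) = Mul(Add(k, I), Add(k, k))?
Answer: Rational(1268397, 550) ≈ 2306.2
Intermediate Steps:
I = 0
Function('C')(k) = Mul(2, Pow(k, 2)) (Function('C')(k) = Mul(Add(k, 0), Add(k, k)) = Mul(k, Mul(2, k)) = Mul(2, Pow(k, 2)))
Add(Mul(Function('C')(-6), 32), Add(Mul(18, Pow(11, -1)), Mul(-27, Pow(-50, -1)))) = Add(Mul(Mul(2, Pow(-6, 2)), 32), Add(Mul(18, Pow(11, -1)), Mul(-27, Pow(-50, -1)))) = Add(Mul(Mul(2, 36), 32), Add(Mul(18, Rational(1, 11)), Mul(-27, Rational(-1, 50)))) = Add(Mul(72, 32), Add(Rational(18, 11), Rational(27, 50))) = Add(2304, Rational(1197, 550)) = Rational(1268397, 550)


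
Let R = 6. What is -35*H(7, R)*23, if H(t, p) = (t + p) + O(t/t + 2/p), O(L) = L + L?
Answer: -37835/3 ≈ -12612.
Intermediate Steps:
O(L) = 2*L
H(t, p) = 2 + p + t + 4/p (H(t, p) = (t + p) + 2*(t/t + 2/p) = (p + t) + 2*(1 + 2/p) = (p + t) + (2 + 4/p) = 2 + p + t + 4/p)
-35*H(7, R)*23 = -35*(2 + 6 + 7 + 4/6)*23 = -35*(2 + 6 + 7 + 4*(⅙))*23 = -35*(2 + 6 + 7 + ⅔)*23 = -35*47/3*23 = -1645/3*23 = -37835/3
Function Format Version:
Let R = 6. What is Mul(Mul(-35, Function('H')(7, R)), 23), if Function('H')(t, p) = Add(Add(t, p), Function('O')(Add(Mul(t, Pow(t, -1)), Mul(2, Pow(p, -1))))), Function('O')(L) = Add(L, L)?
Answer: Rational(-37835, 3) ≈ -12612.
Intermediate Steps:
Function('O')(L) = Mul(2, L)
Function('H')(t, p) = Add(2, p, t, Mul(4, Pow(p, -1))) (Function('H')(t, p) = Add(Add(t, p), Mul(2, Add(Mul(t, Pow(t, -1)), Mul(2, Pow(p, -1))))) = Add(Add(p, t), Mul(2, Add(1, Mul(2, Pow(p, -1))))) = Add(Add(p, t), Add(2, Mul(4, Pow(p, -1)))) = Add(2, p, t, Mul(4, Pow(p, -1))))
Mul(Mul(-35, Function('H')(7, R)), 23) = Mul(Mul(-35, Add(2, 6, 7, Mul(4, Pow(6, -1)))), 23) = Mul(Mul(-35, Add(2, 6, 7, Mul(4, Rational(1, 6)))), 23) = Mul(Mul(-35, Add(2, 6, 7, Rational(2, 3))), 23) = Mul(Mul(-35, Rational(47, 3)), 23) = Mul(Rational(-1645, 3), 23) = Rational(-37835, 3)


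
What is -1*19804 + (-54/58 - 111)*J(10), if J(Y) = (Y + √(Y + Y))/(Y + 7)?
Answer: -9795832/493 - 6492*√5/493 ≈ -19899.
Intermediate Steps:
J(Y) = (Y + √2*√Y)/(7 + Y) (J(Y) = (Y + √(2*Y))/(7 + Y) = (Y + √2*√Y)/(7 + Y))
-1*19804 + (-54/58 - 111)*J(10) = -1*19804 + (-54/58 - 111)*((10 + √2*√10)/(7 + 10)) = -19804 + (-54*1/58 - 111)*((10 + 2*√5)/17) = -19804 + (-27/29 - 111)*((10 + 2*√5)/17) = -19804 - 3246*(10/17 + 2*√5/17)/29 = -19804 + (-32460/493 - 6492*√5/493) = -9795832/493 - 6492*√5/493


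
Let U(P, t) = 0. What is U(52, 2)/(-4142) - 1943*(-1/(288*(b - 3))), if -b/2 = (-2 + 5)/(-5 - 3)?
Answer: -1943/648 ≈ -2.9985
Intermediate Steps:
b = ¾ (b = -2*(-2 + 5)/(-5 - 3) = -6/(-8) = -6*(-1)/8 = -2*(-3/8) = ¾ ≈ 0.75000)
U(52, 2)/(-4142) - 1943*(-1/(288*(b - 3))) = 0/(-4142) - 1943*(-1/(288*(¾ - 3))) = 0*(-1/4142) - 1943/((-(-324)*2)) = 0 - 1943/((-144*(-9/2))) = 0 - 1943/648 = -1943/648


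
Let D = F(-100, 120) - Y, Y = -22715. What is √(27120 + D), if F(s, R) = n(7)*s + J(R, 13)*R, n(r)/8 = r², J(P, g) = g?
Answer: 3*√1355 ≈ 110.43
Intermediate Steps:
n(r) = 8*r²
F(s, R) = 13*R + 392*s (F(s, R) = (8*7²)*s + 13*R = (8*49)*s + 13*R = 392*s + 13*R = 13*R + 392*s)
D = -14925 (D = (13*120 + 392*(-100)) - 1*(-22715) = (1560 - 39200) + 22715 = -37640 + 22715 = -14925)
√(27120 + D) = √(27120 - 14925) = √12195 = 3*√1355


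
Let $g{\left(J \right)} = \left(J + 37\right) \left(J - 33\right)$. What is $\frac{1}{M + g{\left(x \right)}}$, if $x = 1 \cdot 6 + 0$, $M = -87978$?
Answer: $- \frac{1}{89139} \approx -1.1218 \cdot 10^{-5}$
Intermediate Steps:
$x = 6$ ($x = 6 + 0 = 6$)
$g{\left(J \right)} = \left(-33 + J\right) \left(37 + J\right)$ ($g{\left(J \right)} = \left(37 + J\right) \left(-33 + J\right) = \left(-33 + J\right) \left(37 + J\right)$)
$\frac{1}{M + g{\left(x \right)}} = \frac{1}{-87978 + \left(-1221 + 6^{2} + 4 \cdot 6\right)} = \frac{1}{-87978 + \left(-1221 + 36 + 24\right)} = \frac{1}{-87978 - 1161} = \frac{1}{-89139} = - \frac{1}{89139}$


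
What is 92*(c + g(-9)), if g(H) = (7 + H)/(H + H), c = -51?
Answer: -42136/9 ≈ -4681.8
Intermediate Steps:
g(H) = (7 + H)/(2*H) (g(H) = (7 + H)/((2*H)) = (7 + H)*(1/(2*H)) = (7 + H)/(2*H))
92*(c + g(-9)) = 92*(-51 + (½)*(7 - 9)/(-9)) = 92*(-51 + (½)*(-⅑)*(-2)) = 92*(-51 + ⅑) = 92*(-458/9) = -42136/9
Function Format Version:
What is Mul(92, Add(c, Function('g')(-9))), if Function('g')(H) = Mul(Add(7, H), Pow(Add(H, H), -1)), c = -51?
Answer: Rational(-42136, 9) ≈ -4681.8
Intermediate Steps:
Function('g')(H) = Mul(Rational(1, 2), Pow(H, -1), Add(7, H)) (Function('g')(H) = Mul(Add(7, H), Pow(Mul(2, H), -1)) = Mul(Add(7, H), Mul(Rational(1, 2), Pow(H, -1))) = Mul(Rational(1, 2), Pow(H, -1), Add(7, H)))
Mul(92, Add(c, Function('g')(-9))) = Mul(92, Add(-51, Mul(Rational(1, 2), Pow(-9, -1), Add(7, -9)))) = Mul(92, Add(-51, Mul(Rational(1, 2), Rational(-1, 9), -2))) = Mul(92, Add(-51, Rational(1, 9))) = Mul(92, Rational(-458, 9)) = Rational(-42136, 9)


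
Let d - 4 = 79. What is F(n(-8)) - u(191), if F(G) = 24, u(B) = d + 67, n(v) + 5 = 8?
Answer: -126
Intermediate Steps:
d = 83 (d = 4 + 79 = 83)
n(v) = 3 (n(v) = -5 + 8 = 3)
u(B) = 150 (u(B) = 83 + 67 = 150)
F(n(-8)) - u(191) = 24 - 1*150 = 24 - 150 = -126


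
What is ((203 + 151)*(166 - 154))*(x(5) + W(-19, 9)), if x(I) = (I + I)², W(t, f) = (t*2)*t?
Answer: 3491856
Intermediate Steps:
W(t, f) = 2*t² (W(t, f) = (2*t)*t = 2*t²)
x(I) = 4*I² (x(I) = (2*I)² = 4*I²)
((203 + 151)*(166 - 154))*(x(5) + W(-19, 9)) = ((203 + 151)*(166 - 154))*(4*5² + 2*(-19)²) = (354*12)*(4*25 + 2*361) = 4248*(100 + 722) = 4248*822 = 3491856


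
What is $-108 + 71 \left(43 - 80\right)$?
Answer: $-2735$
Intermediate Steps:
$-108 + 71 \left(43 - 80\right) = -108 + 71 \left(-37\right) = -108 - 2627 = -2735$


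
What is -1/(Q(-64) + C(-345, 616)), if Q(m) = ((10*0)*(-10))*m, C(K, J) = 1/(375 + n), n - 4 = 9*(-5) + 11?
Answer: -345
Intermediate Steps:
n = -30 (n = 4 + (9*(-5) + 11) = 4 + (-45 + 11) = 4 - 34 = -30)
C(K, J) = 1/345 (C(K, J) = 1/(375 - 30) = 1/345)
Q(m) = 0 (Q(m) = (0*(-10))*m = 0*m = 0)
-1/(Q(-64) + C(-345, 616)) = -1/(0 + 1/345) = -1/1/345 = -1*345 = -345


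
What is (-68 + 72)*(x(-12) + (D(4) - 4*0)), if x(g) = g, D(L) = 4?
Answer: -32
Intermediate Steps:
(-68 + 72)*(x(-12) + (D(4) - 4*0)) = (-68 + 72)*(-12 + (4 - 4*0)) = 4*(-12 + (4 + 0)) = 4*(-12 + 4) = 4*(-8) = -32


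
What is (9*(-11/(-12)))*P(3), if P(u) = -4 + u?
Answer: -33/4 ≈ -8.2500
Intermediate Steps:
(9*(-11/(-12)))*P(3) = (9*(-11/(-12)))*(-4 + 3) = (9*(-11*(-1/12)))*(-1) = (9*(11/12))*(-1) = (33/4)*(-1) = -33/4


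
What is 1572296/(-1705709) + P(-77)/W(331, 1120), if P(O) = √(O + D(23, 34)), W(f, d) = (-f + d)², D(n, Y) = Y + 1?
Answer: -1572296/1705709 + I*√42/622521 ≈ -0.92178 + 1.041e-5*I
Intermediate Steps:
D(n, Y) = 1 + Y
W(f, d) = (d - f)²
P(O) = √(35 + O) (P(O) = √(O + (1 + 34)) = √(O + 35) = √(35 + O))
1572296/(-1705709) + P(-77)/W(331, 1120) = 1572296/(-1705709) + √(35 - 77)/((1120 - 1*331)²) = 1572296*(-1/1705709) + √(-42)/((1120 - 331)²) = -1572296/1705709 + (I*√42)/(789²) = -1572296/1705709 + (I*√42)/622521 = -1572296/1705709 + (I*√42)*(1/622521) = -1572296/1705709 + I*√42/622521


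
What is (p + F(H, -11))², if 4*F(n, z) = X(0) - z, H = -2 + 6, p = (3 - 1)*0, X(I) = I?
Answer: 121/16 ≈ 7.5625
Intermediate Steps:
p = 0 (p = 2*0 = 0)
H = 4
F(n, z) = -z/4 (F(n, z) = (0 - z)/4 = (-z)/4 = -z/4)
(p + F(H, -11))² = (0 - ¼*(-11))² = (0 + 11/4)² = (11/4)² = 121/16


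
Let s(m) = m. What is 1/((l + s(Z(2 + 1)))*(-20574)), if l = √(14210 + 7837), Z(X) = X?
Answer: 1/151136604 - √22047/453409812 ≈ -3.2086e-7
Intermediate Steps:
l = √22047 ≈ 148.48
1/((l + s(Z(2 + 1)))*(-20574)) = 1/((√22047 + (2 + 1))*(-20574)) = -1/20574/(√22047 + 3) = -1/20574/(3 + √22047) = -1/(20574*(3 + √22047))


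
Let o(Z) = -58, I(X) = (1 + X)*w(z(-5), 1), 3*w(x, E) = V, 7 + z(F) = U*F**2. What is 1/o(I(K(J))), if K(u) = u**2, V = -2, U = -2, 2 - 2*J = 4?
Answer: -1/58 ≈ -0.017241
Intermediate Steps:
J = -1 (J = 1 - 1/2*4 = 1 - 2 = -1)
z(F) = -7 - 2*F**2
w(x, E) = -2/3 (w(x, E) = (1/3)*(-2) = -2/3)
I(X) = -2/3 - 2*X/3 (I(X) = (1 + X)*(-2/3) = -2/3 - 2*X/3)
1/o(I(K(J))) = 1/(-58) = -1/58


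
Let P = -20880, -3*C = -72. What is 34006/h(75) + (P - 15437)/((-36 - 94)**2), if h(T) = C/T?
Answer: 897952779/8450 ≈ 1.0627e+5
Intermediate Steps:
C = 24 (C = -1/3*(-72) = 24)
h(T) = 24/T
34006/h(75) + (P - 15437)/((-36 - 94)**2) = 34006/((24/75)) + (-20880 - 15437)/((-36 - 94)**2) = 34006/((24*(1/75))) - 36317/((-130)**2) = 34006/(8/25) - 36317/16900 = 34006*(25/8) - 36317*1/16900 = 425075/4 - 36317/16900 = 897952779/8450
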